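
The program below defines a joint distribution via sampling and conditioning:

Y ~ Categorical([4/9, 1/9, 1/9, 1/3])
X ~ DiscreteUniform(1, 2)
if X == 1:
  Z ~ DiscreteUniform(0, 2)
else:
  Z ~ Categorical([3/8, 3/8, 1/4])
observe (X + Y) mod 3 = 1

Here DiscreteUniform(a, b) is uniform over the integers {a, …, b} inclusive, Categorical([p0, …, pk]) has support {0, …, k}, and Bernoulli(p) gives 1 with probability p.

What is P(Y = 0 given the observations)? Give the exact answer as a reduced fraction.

P(Y = 0 | obs) = 1/2

Enumerate traces; 9 have nonzero weight after conditioning:
  (Y=0, X=1, Z=0) weight 2/27
  (Y=0, X=1, Z=1) weight 2/27
  (Y=0, X=1, Z=2) weight 2/27
  (Y=2, X=2, Z=0) weight 1/48
  (Y=2, X=2, Z=1) weight 1/48
  (Y=2, X=2, Z=2) weight 1/72
  (Y=3, X=1, Z=0) weight 1/18
  (Y=3, X=1, Z=1) weight 1/18
  … 1 more
Group by Y:
  weight(Y=0) = 2/9
  weight(Y=2) = 1/18
  weight(Y=3) = 1/6
Total weight = 2/9 + 1/18 + 1/6 = 4/9
P(Y=0 | obs) = 2/9 / 4/9 = 1/2
P(Y=2 | obs) = 1/18 / 4/9 = 1/8
P(Y=3 | obs) = 1/6 / 4/9 = 3/8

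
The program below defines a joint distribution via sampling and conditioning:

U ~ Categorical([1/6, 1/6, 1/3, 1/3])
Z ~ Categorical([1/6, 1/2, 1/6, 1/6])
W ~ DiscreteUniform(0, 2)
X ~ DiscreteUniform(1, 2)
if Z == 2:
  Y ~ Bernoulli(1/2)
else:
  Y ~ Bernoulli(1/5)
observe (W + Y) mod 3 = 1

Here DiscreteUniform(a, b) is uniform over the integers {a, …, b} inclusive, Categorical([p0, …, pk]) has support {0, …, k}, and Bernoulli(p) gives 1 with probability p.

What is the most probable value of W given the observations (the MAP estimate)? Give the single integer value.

Enumerate traces; 64 have nonzero weight after conditioning:
  (U=0, Z=0, W=0, X=1, Y=1) weight 1/1080
  (U=0, Z=0, W=0, X=2, Y=1) weight 1/1080
  (U=0, Z=0, W=1, X=1, Y=0) weight 1/270
  (U=0, Z=0, W=1, X=2, Y=0) weight 1/270
  (U=0, Z=1, W=0, X=1, Y=1) weight 1/360
  (U=0, Z=1, W=0, X=2, Y=1) weight 1/360
  (U=0, Z=1, W=1, X=1, Y=0) weight 1/90
  (U=0, Z=1, W=1, X=2, Y=0) weight 1/90
  … 56 more
Group by W:
  weight(W=0) = 1/12
  weight(W=1) = 1/4
Total weight = 1/12 + 1/4 = 1/3
P(W=0 | obs) = 1/12 / 1/3 = 1/4
P(W=1 | obs) = 1/4 / 1/3 = 3/4
argmax = 1

argmax_v P(W = v | obs) = 1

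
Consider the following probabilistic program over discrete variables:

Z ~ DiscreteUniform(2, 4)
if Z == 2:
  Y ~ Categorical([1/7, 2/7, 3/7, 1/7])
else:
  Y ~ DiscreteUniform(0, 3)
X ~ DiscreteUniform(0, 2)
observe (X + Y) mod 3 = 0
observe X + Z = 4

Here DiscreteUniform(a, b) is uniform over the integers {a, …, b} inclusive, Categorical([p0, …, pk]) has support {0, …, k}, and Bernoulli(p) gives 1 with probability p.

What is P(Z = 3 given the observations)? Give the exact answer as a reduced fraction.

Enumerate traces; 4 have nonzero weight after conditioning:
  (Z=2, Y=1, X=2) weight 2/63
  (Z=3, Y=2, X=1) weight 1/36
  (Z=4, Y=0, X=0) weight 1/36
  (Z=4, Y=3, X=0) weight 1/36
Group by Z:
  weight(Z=2) = 2/63
  weight(Z=3) = 1/36
  weight(Z=4) = 1/18
Total weight = 2/63 + 1/36 + 1/18 = 29/252
P(Z=2 | obs) = 2/63 / 29/252 = 8/29
P(Z=3 | obs) = 1/36 / 29/252 = 7/29
P(Z=4 | obs) = 1/18 / 29/252 = 14/29

P(Z = 3 | obs) = 7/29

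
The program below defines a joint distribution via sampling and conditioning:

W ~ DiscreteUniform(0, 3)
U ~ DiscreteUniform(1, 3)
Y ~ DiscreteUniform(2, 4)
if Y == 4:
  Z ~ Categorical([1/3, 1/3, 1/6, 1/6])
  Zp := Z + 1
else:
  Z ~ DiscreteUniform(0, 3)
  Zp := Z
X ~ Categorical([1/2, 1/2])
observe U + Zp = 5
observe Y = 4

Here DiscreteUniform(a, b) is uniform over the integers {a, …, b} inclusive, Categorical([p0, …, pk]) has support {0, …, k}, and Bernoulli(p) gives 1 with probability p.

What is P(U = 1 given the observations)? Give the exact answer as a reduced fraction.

P(U = 1 | obs) = 1/4

Enumerate traces; 24 have nonzero weight after conditioning:
  (W=0, U=1, Y=4, Z=3, X=0) weight 1/432
  (W=0, U=1, Y=4, Z=3, X=1) weight 1/432
  (W=0, U=2, Y=4, Z=2, X=0) weight 1/432
  (W=0, U=2, Y=4, Z=2, X=1) weight 1/432
  (W=0, U=3, Y=4, Z=1, X=0) weight 1/216
  (W=0, U=3, Y=4, Z=1, X=1) weight 1/216
  (W=1, U=1, Y=4, Z=3, X=0) weight 1/432
  (W=1, U=1, Y=4, Z=3, X=1) weight 1/432
  … 16 more
Group by U:
  weight(U=1) = 1/54
  weight(U=2) = 1/54
  weight(U=3) = 1/27
Total weight = 1/54 + 1/54 + 1/27 = 2/27
P(U=1 | obs) = 1/54 / 2/27 = 1/4
P(U=2 | obs) = 1/54 / 2/27 = 1/4
P(U=3 | obs) = 1/27 / 2/27 = 1/2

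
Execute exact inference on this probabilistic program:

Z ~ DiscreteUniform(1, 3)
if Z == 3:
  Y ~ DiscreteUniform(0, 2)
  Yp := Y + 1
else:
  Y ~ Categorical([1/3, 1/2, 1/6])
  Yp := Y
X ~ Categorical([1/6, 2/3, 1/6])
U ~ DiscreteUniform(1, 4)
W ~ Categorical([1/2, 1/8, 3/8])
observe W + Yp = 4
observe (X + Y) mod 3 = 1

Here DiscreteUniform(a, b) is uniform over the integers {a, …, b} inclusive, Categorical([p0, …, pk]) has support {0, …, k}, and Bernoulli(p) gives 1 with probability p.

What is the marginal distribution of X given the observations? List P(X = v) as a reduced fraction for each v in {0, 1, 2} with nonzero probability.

Enumerate traces; 16 have nonzero weight after conditioning:
  (Z=1, Y=2, X=2, U=1, W=2) weight 1/1152
  (Z=1, Y=2, X=2, U=2, W=2) weight 1/1152
  (Z=1, Y=2, X=2, U=3, W=2) weight 1/1152
  (Z=1, Y=2, X=2, U=4, W=2) weight 1/1152
  (Z=2, Y=2, X=2, U=1, W=2) weight 1/1152
  (Z=2, Y=2, X=2, U=2, W=2) weight 1/1152
  (Z=2, Y=2, X=2, U=3, W=2) weight 1/1152
  (Z=2, Y=2, X=2, U=4, W=2) weight 1/1152
  (Z=3, Y=1, X=0, U=1, W=2) weight 1/576
  … 7 more
Group by X:
  weight(X=0) = 1/144
  weight(X=2) = 1/108
Total weight = 1/144 + 1/108 = 7/432
P(X=0 | obs) = 1/144 / 7/432 = 3/7
P(X=2 | obs) = 1/108 / 7/432 = 4/7

P(X=0) = 3/7, P(X=2) = 4/7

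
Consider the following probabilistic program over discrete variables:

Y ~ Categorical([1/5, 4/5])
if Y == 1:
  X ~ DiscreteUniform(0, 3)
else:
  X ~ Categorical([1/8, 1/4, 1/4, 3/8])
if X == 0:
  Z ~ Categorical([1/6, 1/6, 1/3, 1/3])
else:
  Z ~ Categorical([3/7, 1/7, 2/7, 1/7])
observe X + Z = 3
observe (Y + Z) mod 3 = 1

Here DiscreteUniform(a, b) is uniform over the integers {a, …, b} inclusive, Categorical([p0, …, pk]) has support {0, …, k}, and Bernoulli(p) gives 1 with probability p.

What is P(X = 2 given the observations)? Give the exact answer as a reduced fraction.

Enumerate traces; 3 have nonzero weight after conditioning:
  (Y=0, X=2, Z=1) weight 1/140
  (Y=1, X=0, Z=3) weight 1/15
  (Y=1, X=3, Z=0) weight 3/35
Group by X:
  weight(X=0) = 1/15
  weight(X=2) = 1/140
  weight(X=3) = 3/35
Total weight = 1/15 + 1/140 + 3/35 = 67/420
P(X=0 | obs) = 1/15 / 67/420 = 28/67
P(X=2 | obs) = 1/140 / 67/420 = 3/67
P(X=3 | obs) = 3/35 / 67/420 = 36/67

P(X = 2 | obs) = 3/67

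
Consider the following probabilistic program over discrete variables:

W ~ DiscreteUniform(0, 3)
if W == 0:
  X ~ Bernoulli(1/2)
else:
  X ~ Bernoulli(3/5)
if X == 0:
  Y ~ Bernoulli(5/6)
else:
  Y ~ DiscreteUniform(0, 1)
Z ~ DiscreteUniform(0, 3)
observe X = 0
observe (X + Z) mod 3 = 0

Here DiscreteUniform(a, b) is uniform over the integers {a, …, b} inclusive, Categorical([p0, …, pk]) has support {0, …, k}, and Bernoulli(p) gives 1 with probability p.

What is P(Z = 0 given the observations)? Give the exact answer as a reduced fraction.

Enumerate traces; 16 have nonzero weight after conditioning:
  (W=0, X=0, Y=0, Z=0) weight 1/192
  (W=0, X=0, Y=0, Z=3) weight 1/192
  (W=0, X=0, Y=1, Z=0) weight 5/192
  (W=0, X=0, Y=1, Z=3) weight 5/192
  (W=1, X=0, Y=0, Z=0) weight 1/240
  (W=1, X=0, Y=0, Z=3) weight 1/240
  (W=1, X=0, Y=1, Z=0) weight 1/48
  (W=1, X=0, Y=1, Z=3) weight 1/48
  … 8 more
Group by Z:
  weight(Z=0) = 17/160
  weight(Z=3) = 17/160
Total weight = 17/160 + 17/160 = 17/80
P(Z=0 | obs) = 17/160 / 17/80 = 1/2
P(Z=3 | obs) = 17/160 / 17/80 = 1/2

P(Z = 0 | obs) = 1/2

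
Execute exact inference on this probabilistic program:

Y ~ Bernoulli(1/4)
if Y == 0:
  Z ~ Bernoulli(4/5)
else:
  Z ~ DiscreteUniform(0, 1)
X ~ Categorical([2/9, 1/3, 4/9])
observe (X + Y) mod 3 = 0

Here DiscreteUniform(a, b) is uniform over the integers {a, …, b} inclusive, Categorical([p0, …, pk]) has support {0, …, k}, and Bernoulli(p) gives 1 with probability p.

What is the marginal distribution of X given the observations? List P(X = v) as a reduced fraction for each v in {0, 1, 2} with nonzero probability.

Enumerate traces; 4 have nonzero weight after conditioning:
  (Y=0, Z=0, X=0) weight 1/30
  (Y=0, Z=1, X=0) weight 2/15
  (Y=1, Z=0, X=2) weight 1/18
  (Y=1, Z=1, X=2) weight 1/18
Group by X:
  weight(X=0) = 1/6
  weight(X=2) = 1/9
Total weight = 1/6 + 1/9 = 5/18
P(X=0 | obs) = 1/6 / 5/18 = 3/5
P(X=2 | obs) = 1/9 / 5/18 = 2/5

P(X=0) = 3/5, P(X=2) = 2/5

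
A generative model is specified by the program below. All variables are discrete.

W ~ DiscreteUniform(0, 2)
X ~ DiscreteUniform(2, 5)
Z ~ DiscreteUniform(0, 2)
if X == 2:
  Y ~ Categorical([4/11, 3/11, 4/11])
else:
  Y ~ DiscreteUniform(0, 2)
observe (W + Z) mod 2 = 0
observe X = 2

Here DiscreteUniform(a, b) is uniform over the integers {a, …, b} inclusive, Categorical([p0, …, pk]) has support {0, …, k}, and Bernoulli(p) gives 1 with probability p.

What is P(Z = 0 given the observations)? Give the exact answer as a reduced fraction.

Enumerate traces; 15 have nonzero weight after conditioning:
  (W=0, X=2, Z=0, Y=0) weight 1/99
  (W=0, X=2, Z=0, Y=1) weight 1/132
  (W=0, X=2, Z=0, Y=2) weight 1/99
  (W=0, X=2, Z=2, Y=0) weight 1/99
  (W=0, X=2, Z=2, Y=1) weight 1/132
  (W=0, X=2, Z=2, Y=2) weight 1/99
  (W=1, X=2, Z=1, Y=0) weight 1/99
  (W=1, X=2, Z=1, Y=1) weight 1/132
  … 7 more
Group by Z:
  weight(Z=0) = 1/18
  weight(Z=1) = 1/36
  weight(Z=2) = 1/18
Total weight = 1/18 + 1/36 + 1/18 = 5/36
P(Z=0 | obs) = 1/18 / 5/36 = 2/5
P(Z=1 | obs) = 1/36 / 5/36 = 1/5
P(Z=2 | obs) = 1/18 / 5/36 = 2/5

P(Z = 0 | obs) = 2/5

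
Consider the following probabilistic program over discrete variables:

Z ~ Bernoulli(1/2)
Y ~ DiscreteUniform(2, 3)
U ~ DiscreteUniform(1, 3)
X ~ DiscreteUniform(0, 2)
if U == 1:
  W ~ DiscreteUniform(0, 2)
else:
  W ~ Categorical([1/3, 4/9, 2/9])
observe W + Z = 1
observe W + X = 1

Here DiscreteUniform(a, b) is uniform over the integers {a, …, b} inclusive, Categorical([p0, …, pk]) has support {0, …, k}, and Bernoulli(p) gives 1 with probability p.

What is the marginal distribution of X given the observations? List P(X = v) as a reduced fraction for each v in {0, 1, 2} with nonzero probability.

P(X=0) = 11/20, P(X=1) = 9/20

Enumerate traces; 12 have nonzero weight after conditioning:
  (Z=0, Y=2, U=1, X=0, W=1) weight 1/108
  (Z=0, Y=2, U=2, X=0, W=1) weight 1/81
  (Z=0, Y=2, U=3, X=0, W=1) weight 1/81
  (Z=0, Y=3, U=1, X=0, W=1) weight 1/108
  (Z=0, Y=3, U=2, X=0, W=1) weight 1/81
  (Z=0, Y=3, U=3, X=0, W=1) weight 1/81
  (Z=1, Y=2, U=1, X=1, W=0) weight 1/108
  (Z=1, Y=2, U=2, X=1, W=0) weight 1/108
  … 4 more
Group by X:
  weight(X=0) = 11/162
  weight(X=1) = 1/18
Total weight = 11/162 + 1/18 = 10/81
P(X=0 | obs) = 11/162 / 10/81 = 11/20
P(X=1 | obs) = 1/18 / 10/81 = 9/20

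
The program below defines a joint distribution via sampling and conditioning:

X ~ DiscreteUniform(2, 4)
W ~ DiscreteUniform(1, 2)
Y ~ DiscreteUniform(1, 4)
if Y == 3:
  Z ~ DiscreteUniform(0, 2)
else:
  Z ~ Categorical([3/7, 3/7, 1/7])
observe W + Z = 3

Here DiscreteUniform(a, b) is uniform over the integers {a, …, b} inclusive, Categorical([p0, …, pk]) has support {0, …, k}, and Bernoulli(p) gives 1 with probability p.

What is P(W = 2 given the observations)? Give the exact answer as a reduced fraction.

Enumerate traces; 24 have nonzero weight after conditioning:
  (X=2, W=1, Y=1, Z=2) weight 1/168
  (X=2, W=1, Y=2, Z=2) weight 1/168
  (X=2, W=1, Y=3, Z=2) weight 1/72
  (X=2, W=1, Y=4, Z=2) weight 1/168
  (X=2, W=2, Y=1, Z=1) weight 1/56
  (X=2, W=2, Y=2, Z=1) weight 1/56
  (X=2, W=2, Y=3, Z=1) weight 1/72
  (X=2, W=2, Y=4, Z=1) weight 1/56
  … 16 more
Group by W:
  weight(W=1) = 2/21
  weight(W=2) = 17/84
Total weight = 2/21 + 17/84 = 25/84
P(W=1 | obs) = 2/21 / 25/84 = 8/25
P(W=2 | obs) = 17/84 / 25/84 = 17/25

P(W = 2 | obs) = 17/25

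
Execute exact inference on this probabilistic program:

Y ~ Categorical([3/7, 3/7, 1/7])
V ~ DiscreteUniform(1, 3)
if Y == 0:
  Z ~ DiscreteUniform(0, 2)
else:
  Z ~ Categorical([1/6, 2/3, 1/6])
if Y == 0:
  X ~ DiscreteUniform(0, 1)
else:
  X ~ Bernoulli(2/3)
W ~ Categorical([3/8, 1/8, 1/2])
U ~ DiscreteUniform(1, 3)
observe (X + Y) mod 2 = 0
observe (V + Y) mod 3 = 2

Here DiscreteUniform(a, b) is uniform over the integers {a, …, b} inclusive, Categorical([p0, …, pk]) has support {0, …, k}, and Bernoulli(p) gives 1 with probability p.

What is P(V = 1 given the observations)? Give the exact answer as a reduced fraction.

P(V = 1 | obs) = 12/23

Enumerate traces; 81 have nonzero weight after conditioning:
  (Y=0, V=2, Z=0, X=0, W=0, U=1) weight 1/336
  (Y=0, V=2, Z=0, X=0, W=0, U=2) weight 1/336
  (Y=0, V=2, Z=0, X=0, W=0, U=3) weight 1/336
  (Y=0, V=2, Z=0, X=0, W=1, U=1) weight 1/1008
  (Y=0, V=2, Z=0, X=0, W=1, U=2) weight 1/1008
  (Y=0, V=2, Z=0, X=0, W=1, U=3) weight 1/1008
  (Y=0, V=2, Z=0, X=0, W=2, U=1) weight 1/252
  (Y=0, V=2, Z=0, X=0, W=2, U=2) weight 1/252
  (Y=1, V=1, Z=0, X=1, W=0, U=1) weight 1/504
  (Y=2, V=3, Z=0, X=0, W=0, U=1) weight 1/3024
  … 71 more
Group by V:
  weight(V=1) = 2/21
  weight(V=2) = 1/14
  weight(V=3) = 1/63
Total weight = 2/21 + 1/14 + 1/63 = 23/126
P(V=1 | obs) = 2/21 / 23/126 = 12/23
P(V=2 | obs) = 1/14 / 23/126 = 9/23
P(V=3 | obs) = 1/63 / 23/126 = 2/23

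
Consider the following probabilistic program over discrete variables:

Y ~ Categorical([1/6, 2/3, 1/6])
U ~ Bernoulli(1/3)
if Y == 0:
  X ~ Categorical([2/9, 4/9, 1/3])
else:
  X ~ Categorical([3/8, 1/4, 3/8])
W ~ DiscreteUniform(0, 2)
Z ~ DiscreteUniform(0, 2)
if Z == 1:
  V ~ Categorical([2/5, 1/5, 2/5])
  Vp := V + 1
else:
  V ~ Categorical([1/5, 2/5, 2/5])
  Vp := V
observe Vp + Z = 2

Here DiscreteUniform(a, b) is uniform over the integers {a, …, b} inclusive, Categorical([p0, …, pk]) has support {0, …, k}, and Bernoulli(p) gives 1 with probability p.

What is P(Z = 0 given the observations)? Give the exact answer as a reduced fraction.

Enumerate traces; 162 have nonzero weight after conditioning:
  (Y=0, U=0, X=0, W=0, Z=0, V=2) weight 4/3645
  (Y=0, U=0, X=0, W=0, Z=1, V=0) weight 4/3645
  (Y=0, U=0, X=0, W=0, Z=2, V=0) weight 2/3645
  (Y=0, U=0, X=0, W=1, Z=0, V=2) weight 4/3645
  (Y=0, U=0, X=0, W=1, Z=1, V=0) weight 4/3645
  (Y=0, U=0, X=0, W=1, Z=2, V=0) weight 2/3645
  (Y=0, U=0, X=0, W=2, Z=0, V=2) weight 4/3645
  (Y=0, U=0, X=0, W=2, Z=1, V=0) weight 4/3645
  … 154 more
Group by Z:
  weight(Z=0) = 2/15
  weight(Z=1) = 2/15
  weight(Z=2) = 1/15
Total weight = 2/15 + 2/15 + 1/15 = 1/3
P(Z=0 | obs) = 2/15 / 1/3 = 2/5
P(Z=1 | obs) = 2/15 / 1/3 = 2/5
P(Z=2 | obs) = 1/15 / 1/3 = 1/5

P(Z = 0 | obs) = 2/5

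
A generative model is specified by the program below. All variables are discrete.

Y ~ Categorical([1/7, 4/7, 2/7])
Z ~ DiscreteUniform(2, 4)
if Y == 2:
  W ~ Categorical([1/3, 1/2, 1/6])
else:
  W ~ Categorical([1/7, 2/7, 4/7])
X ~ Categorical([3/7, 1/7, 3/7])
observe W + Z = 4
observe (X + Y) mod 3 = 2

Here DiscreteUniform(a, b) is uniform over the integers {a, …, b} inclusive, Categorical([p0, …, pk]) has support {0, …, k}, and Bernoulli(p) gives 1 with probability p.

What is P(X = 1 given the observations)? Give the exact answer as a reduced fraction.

Enumerate traces; 9 have nonzero weight after conditioning:
  (Y=0, Z=2, W=2, X=2) weight 4/343
  (Y=0, Z=3, W=1, X=2) weight 2/343
  (Y=0, Z=4, W=0, X=2) weight 1/343
  (Y=1, Z=2, W=2, X=1) weight 16/1029
  (Y=1, Z=3, W=1, X=1) weight 8/1029
  (Y=1, Z=4, W=0, X=1) weight 4/1029
  (Y=2, Z=2, W=2, X=0) weight 1/147
  (Y=2, Z=3, W=1, X=0) weight 1/49
  … 1 more
Group by X:
  weight(X=0) = 2/49
  weight(X=1) = 4/147
  weight(X=2) = 1/49
Total weight = 2/49 + 4/147 + 1/49 = 13/147
P(X=0 | obs) = 2/49 / 13/147 = 6/13
P(X=1 | obs) = 4/147 / 13/147 = 4/13
P(X=2 | obs) = 1/49 / 13/147 = 3/13

P(X = 1 | obs) = 4/13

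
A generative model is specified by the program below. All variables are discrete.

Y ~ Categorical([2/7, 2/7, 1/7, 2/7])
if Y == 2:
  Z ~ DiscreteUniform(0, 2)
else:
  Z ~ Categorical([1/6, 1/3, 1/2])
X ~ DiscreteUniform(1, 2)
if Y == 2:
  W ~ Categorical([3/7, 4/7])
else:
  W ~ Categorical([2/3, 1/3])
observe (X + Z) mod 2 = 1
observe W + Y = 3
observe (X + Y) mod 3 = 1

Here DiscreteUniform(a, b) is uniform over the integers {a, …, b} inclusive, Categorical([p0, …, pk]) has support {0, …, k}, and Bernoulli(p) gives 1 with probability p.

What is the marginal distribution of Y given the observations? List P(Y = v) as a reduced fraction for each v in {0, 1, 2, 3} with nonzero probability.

Enumerate traces; 3 have nonzero weight after conditioning:
  (Y=2, Z=1, X=2, W=1) weight 2/147
  (Y=3, Z=0, X=1, W=0) weight 1/63
  (Y=3, Z=2, X=1, W=0) weight 1/21
Group by Y:
  weight(Y=2) = 2/147
  weight(Y=3) = 4/63
Total weight = 2/147 + 4/63 = 34/441
P(Y=2 | obs) = 2/147 / 34/441 = 3/17
P(Y=3 | obs) = 4/63 / 34/441 = 14/17

P(Y=2) = 3/17, P(Y=3) = 14/17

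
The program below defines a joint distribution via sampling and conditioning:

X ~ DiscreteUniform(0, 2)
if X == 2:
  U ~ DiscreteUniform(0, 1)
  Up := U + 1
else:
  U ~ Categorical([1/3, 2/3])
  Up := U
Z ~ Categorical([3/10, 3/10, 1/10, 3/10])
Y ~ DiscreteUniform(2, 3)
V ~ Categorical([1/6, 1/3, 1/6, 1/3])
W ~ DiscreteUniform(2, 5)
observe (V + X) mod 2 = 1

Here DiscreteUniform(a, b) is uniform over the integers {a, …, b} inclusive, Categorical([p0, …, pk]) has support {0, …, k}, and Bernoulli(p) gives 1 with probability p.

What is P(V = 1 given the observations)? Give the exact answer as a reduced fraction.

Enumerate traces; 384 have nonzero weight after conditioning:
  (X=0, U=0, Z=0, Y=2, V=1, W=2) weight 1/720
  (X=0, U=0, Z=0, Y=2, V=1, W=3) weight 1/720
  (X=0, U=0, Z=0, Y=2, V=1, W=4) weight 1/720
  (X=0, U=0, Z=0, Y=2, V=1, W=5) weight 1/720
  (X=0, U=0, Z=0, Y=2, V=3, W=2) weight 1/720
  (X=0, U=0, Z=0, Y=2, V=3, W=3) weight 1/720
  (X=0, U=0, Z=0, Y=2, V=3, W=4) weight 1/720
  (X=0, U=0, Z=0, Y=2, V=3, W=5) weight 1/720
  (X=1, U=0, Z=0, Y=2, V=0, W=2) weight 1/1440
  (X=1, U=0, Z=0, Y=2, V=2, W=2) weight 1/1440
  … 374 more
Group by V:
  weight(V=0) = 1/18
  weight(V=1) = 2/9
  weight(V=2) = 1/18
  weight(V=3) = 2/9
Total weight = 1/18 + 2/9 + 1/18 + 2/9 = 5/9
P(V=0 | obs) = 1/18 / 5/9 = 1/10
P(V=1 | obs) = 2/9 / 5/9 = 2/5
P(V=2 | obs) = 1/18 / 5/9 = 1/10
P(V=3 | obs) = 2/9 / 5/9 = 2/5

P(V = 1 | obs) = 2/5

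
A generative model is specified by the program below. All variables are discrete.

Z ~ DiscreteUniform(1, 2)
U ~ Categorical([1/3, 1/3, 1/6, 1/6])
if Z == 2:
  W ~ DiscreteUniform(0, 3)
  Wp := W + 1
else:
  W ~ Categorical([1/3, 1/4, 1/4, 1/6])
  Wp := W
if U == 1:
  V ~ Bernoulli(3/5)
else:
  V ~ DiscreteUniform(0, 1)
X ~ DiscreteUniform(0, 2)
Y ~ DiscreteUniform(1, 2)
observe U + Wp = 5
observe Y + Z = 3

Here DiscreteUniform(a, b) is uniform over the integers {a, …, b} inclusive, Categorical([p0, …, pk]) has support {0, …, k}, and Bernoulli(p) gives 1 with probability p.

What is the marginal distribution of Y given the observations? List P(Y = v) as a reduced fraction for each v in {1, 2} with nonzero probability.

P(Y=1) = 12/17, P(Y=2) = 5/17

Enumerate traces; 30 have nonzero weight after conditioning:
  (Z=1, U=2, W=3, V=0, X=0, Y=2) weight 1/864
  (Z=1, U=2, W=3, V=0, X=1, Y=2) weight 1/864
  (Z=1, U=2, W=3, V=0, X=2, Y=2) weight 1/864
  (Z=1, U=2, W=3, V=1, X=0, Y=2) weight 1/864
  (Z=1, U=2, W=3, V=1, X=1, Y=2) weight 1/864
  (Z=1, U=2, W=3, V=1, X=2, Y=2) weight 1/864
  (Z=1, U=3, W=2, V=0, X=0, Y=2) weight 1/576
  (Z=1, U=3, W=2, V=0, X=1, Y=2) weight 1/576
  (Z=2, U=1, W=3, V=0, X=0, Y=1) weight 1/360
  … 21 more
Group by Y:
  weight(Y=1) = 1/24
  weight(Y=2) = 5/288
Total weight = 1/24 + 5/288 = 17/288
P(Y=1 | obs) = 1/24 / 17/288 = 12/17
P(Y=2 | obs) = 5/288 / 17/288 = 5/17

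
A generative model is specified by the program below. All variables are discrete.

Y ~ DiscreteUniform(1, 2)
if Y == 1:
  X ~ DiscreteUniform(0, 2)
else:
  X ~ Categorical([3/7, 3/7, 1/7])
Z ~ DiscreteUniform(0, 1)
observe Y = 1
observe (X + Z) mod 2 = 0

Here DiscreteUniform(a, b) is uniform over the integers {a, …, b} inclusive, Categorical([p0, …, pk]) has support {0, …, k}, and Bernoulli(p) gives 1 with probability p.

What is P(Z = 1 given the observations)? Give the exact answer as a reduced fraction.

P(Z = 1 | obs) = 1/3

Enumerate traces; 3 have nonzero weight after conditioning:
  (Y=1, X=0, Z=0) weight 1/12
  (Y=1, X=1, Z=1) weight 1/12
  (Y=1, X=2, Z=0) weight 1/12
Group by Z:
  weight(Z=0) = 1/6
  weight(Z=1) = 1/12
Total weight = 1/6 + 1/12 = 1/4
P(Z=0 | obs) = 1/6 / 1/4 = 2/3
P(Z=1 | obs) = 1/12 / 1/4 = 1/3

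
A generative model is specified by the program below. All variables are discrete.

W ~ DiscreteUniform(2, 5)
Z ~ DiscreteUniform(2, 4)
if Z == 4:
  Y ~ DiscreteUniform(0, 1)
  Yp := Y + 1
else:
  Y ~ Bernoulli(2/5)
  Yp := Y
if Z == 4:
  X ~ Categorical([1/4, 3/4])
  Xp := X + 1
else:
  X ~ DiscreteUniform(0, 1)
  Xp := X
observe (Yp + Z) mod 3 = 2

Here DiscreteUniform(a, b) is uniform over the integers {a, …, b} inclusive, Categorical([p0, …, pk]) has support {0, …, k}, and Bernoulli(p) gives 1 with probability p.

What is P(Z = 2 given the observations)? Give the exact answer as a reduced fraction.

Enumerate traces; 16 have nonzero weight after conditioning:
  (W=2, Z=2, Y=0, X=0) weight 1/40
  (W=2, Z=2, Y=0, X=1) weight 1/40
  (W=2, Z=4, Y=0, X=0) weight 1/96
  (W=2, Z=4, Y=0, X=1) weight 1/32
  (W=3, Z=2, Y=0, X=0) weight 1/40
  (W=3, Z=2, Y=0, X=1) weight 1/40
  (W=3, Z=4, Y=0, X=0) weight 1/96
  (W=3, Z=4, Y=0, X=1) weight 1/32
  … 8 more
Group by Z:
  weight(Z=2) = 1/5
  weight(Z=4) = 1/6
Total weight = 1/5 + 1/6 = 11/30
P(Z=2 | obs) = 1/5 / 11/30 = 6/11
P(Z=4 | obs) = 1/6 / 11/30 = 5/11

P(Z = 2 | obs) = 6/11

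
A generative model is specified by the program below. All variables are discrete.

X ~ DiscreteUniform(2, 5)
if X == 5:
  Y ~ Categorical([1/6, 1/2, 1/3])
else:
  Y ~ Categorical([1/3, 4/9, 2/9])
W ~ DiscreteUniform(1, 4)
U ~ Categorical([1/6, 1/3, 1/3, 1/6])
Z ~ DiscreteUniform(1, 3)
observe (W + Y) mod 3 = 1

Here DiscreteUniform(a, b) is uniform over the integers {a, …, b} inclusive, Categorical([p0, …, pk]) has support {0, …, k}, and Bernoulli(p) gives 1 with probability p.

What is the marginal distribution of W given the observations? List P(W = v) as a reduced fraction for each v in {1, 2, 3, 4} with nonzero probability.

Enumerate traces; 192 have nonzero weight after conditioning:
  (X=2, Y=0, W=1, U=0, Z=1) weight 1/864
  (X=2, Y=0, W=1, U=0, Z=2) weight 1/864
  (X=2, Y=0, W=1, U=0, Z=3) weight 1/864
  (X=2, Y=0, W=1, U=1, Z=1) weight 1/432
  (X=2, Y=0, W=1, U=1, Z=2) weight 1/432
  (X=2, Y=0, W=1, U=1, Z=3) weight 1/432
  (X=2, Y=0, W=1, U=2, Z=1) weight 1/432
  (X=2, Y=0, W=1, U=2, Z=2) weight 1/432
  (X=2, Y=0, W=4, U=0, Z=1) weight 1/864
  (X=2, Y=1, W=3, U=0, Z=1) weight 1/648
  … 182 more
Group by W:
  weight(W=1) = 7/96
  weight(W=2) = 1/16
  weight(W=3) = 11/96
  weight(W=4) = 7/96
Total weight = 7/96 + 1/16 + 11/96 + 7/96 = 31/96
P(W=1 | obs) = 7/96 / 31/96 = 7/31
P(W=2 | obs) = 1/16 / 31/96 = 6/31
P(W=3 | obs) = 11/96 / 31/96 = 11/31
P(W=4 | obs) = 7/96 / 31/96 = 7/31

P(W=1) = 7/31, P(W=2) = 6/31, P(W=3) = 11/31, P(W=4) = 7/31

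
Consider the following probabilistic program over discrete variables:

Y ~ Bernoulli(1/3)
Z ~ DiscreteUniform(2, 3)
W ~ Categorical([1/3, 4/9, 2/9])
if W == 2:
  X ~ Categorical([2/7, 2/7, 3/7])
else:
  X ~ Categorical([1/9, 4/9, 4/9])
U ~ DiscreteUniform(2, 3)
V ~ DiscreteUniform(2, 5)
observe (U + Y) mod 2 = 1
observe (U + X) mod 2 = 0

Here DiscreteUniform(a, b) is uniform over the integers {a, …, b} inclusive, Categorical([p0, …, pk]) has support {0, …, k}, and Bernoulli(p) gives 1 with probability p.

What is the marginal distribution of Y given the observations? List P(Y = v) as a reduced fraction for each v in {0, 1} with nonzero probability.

P(Y=0) = 464/799, P(Y=1) = 335/799

Enumerate traces; 72 have nonzero weight after conditioning:
  (Y=0, Z=2, W=0, X=1, U=3, V=2) weight 1/162
  (Y=0, Z=2, W=0, X=1, U=3, V=3) weight 1/162
  (Y=0, Z=2, W=0, X=1, U=3, V=4) weight 1/162
  (Y=0, Z=2, W=0, X=1, U=3, V=5) weight 1/162
  (Y=0, Z=2, W=1, X=1, U=3, V=2) weight 2/243
  (Y=0, Z=2, W=1, X=1, U=3, V=3) weight 2/243
  (Y=0, Z=2, W=1, X=1, U=3, V=4) weight 2/243
  (Y=0, Z=2, W=1, X=1, U=3, V=5) weight 2/243
  (Y=1, Z=2, W=0, X=0, U=2, V=2) weight 1/1296
  … 63 more
Group by Y:
  weight(Y=0) = 232/1701
  weight(Y=1) = 335/3402
Total weight = 232/1701 + 335/3402 = 799/3402
P(Y=0 | obs) = 232/1701 / 799/3402 = 464/799
P(Y=1 | obs) = 335/3402 / 799/3402 = 335/799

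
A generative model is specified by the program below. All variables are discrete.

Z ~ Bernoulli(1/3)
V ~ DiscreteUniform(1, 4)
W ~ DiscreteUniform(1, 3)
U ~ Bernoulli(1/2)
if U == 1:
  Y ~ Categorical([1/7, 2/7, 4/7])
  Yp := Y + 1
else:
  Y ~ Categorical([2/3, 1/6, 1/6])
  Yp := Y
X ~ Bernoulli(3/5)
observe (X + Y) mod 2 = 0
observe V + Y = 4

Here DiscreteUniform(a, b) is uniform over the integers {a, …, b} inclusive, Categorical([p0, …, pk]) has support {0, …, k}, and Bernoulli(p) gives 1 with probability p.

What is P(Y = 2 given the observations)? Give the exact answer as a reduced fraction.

Enumerate traces; 36 have nonzero weight after conditioning:
  (Z=0, V=2, W=1, U=0, Y=2, X=0) weight 1/540
  (Z=0, V=2, W=1, U=1, Y=2, X=0) weight 2/315
  (Z=0, V=2, W=2, U=0, Y=2, X=0) weight 1/540
  (Z=0, V=2, W=2, U=1, Y=2, X=0) weight 2/315
  (Z=0, V=2, W=3, U=0, Y=2, X=0) weight 1/540
  (Z=0, V=2, W=3, U=1, Y=2, X=0) weight 2/315
  (Z=0, V=3, W=1, U=0, Y=1, X=1) weight 1/360
  (Z=0, V=3, W=1, U=1, Y=1, X=1) weight 1/210
  (Z=0, V=4, W=1, U=0, Y=0, X=0) weight 1/135
  … 27 more
Group by Y:
  weight(Y=0) = 17/420
  weight(Y=1) = 19/560
  weight(Y=2) = 31/840
Total weight = 17/420 + 19/560 + 31/840 = 187/1680
P(Y=0 | obs) = 17/420 / 187/1680 = 4/11
P(Y=1 | obs) = 19/560 / 187/1680 = 57/187
P(Y=2 | obs) = 31/840 / 187/1680 = 62/187

P(Y = 2 | obs) = 62/187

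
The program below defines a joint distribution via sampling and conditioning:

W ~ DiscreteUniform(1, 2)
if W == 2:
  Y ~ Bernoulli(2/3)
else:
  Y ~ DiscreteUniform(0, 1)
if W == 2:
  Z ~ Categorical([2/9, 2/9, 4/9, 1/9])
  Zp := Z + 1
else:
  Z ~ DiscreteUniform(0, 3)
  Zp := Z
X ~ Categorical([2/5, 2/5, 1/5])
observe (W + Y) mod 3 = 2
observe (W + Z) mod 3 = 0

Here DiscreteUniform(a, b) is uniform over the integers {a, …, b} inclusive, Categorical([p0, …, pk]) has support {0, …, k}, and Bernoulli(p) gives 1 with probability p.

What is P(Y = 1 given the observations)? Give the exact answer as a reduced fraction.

Enumerate traces; 6 have nonzero weight after conditioning:
  (W=1, Y=1, Z=2, X=0) weight 1/40
  (W=1, Y=1, Z=2, X=1) weight 1/40
  (W=1, Y=1, Z=2, X=2) weight 1/80
  (W=2, Y=0, Z=1, X=0) weight 2/135
  (W=2, Y=0, Z=1, X=1) weight 2/135
  (W=2, Y=0, Z=1, X=2) weight 1/135
Group by Y:
  weight(Y=0) = 1/27
  weight(Y=1) = 1/16
Total weight = 1/27 + 1/16 = 43/432
P(Y=0 | obs) = 1/27 / 43/432 = 16/43
P(Y=1 | obs) = 1/16 / 43/432 = 27/43

P(Y = 1 | obs) = 27/43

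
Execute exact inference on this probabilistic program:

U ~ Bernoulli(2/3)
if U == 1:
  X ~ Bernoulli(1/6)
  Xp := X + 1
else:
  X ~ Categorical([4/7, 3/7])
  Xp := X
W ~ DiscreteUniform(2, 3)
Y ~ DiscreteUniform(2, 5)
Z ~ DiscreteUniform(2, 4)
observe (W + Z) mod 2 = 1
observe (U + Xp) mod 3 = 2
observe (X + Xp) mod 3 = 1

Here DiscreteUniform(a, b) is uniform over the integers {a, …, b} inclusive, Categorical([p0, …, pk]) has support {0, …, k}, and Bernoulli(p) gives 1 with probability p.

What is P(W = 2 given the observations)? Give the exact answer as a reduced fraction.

Enumerate traces; 12 have nonzero weight after conditioning:
  (U=1, X=0, W=2, Y=2, Z=3) weight 5/216
  (U=1, X=0, W=2, Y=3, Z=3) weight 5/216
  (U=1, X=0, W=2, Y=4, Z=3) weight 5/216
  (U=1, X=0, W=2, Y=5, Z=3) weight 5/216
  (U=1, X=0, W=3, Y=2, Z=2) weight 5/216
  (U=1, X=0, W=3, Y=2, Z=4) weight 5/216
  (U=1, X=0, W=3, Y=3, Z=2) weight 5/216
  (U=1, X=0, W=3, Y=3, Z=4) weight 5/216
  … 4 more
Group by W:
  weight(W=2) = 5/54
  weight(W=3) = 5/27
Total weight = 5/54 + 5/27 = 5/18
P(W=2 | obs) = 5/54 / 5/18 = 1/3
P(W=3 | obs) = 5/27 / 5/18 = 2/3

P(W = 2 | obs) = 1/3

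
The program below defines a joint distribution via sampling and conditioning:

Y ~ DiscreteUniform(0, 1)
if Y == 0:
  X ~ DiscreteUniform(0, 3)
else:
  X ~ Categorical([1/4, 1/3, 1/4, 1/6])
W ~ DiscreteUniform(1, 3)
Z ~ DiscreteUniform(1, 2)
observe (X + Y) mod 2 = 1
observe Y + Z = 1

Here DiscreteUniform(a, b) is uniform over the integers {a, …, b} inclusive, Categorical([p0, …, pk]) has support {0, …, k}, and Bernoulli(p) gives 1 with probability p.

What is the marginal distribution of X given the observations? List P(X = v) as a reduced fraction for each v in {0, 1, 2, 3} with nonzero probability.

P(X=1) = 1/2, P(X=3) = 1/2

Enumerate traces; 6 have nonzero weight after conditioning:
  (Y=0, X=1, W=1, Z=1) weight 1/48
  (Y=0, X=1, W=2, Z=1) weight 1/48
  (Y=0, X=1, W=3, Z=1) weight 1/48
  (Y=0, X=3, W=1, Z=1) weight 1/48
  (Y=0, X=3, W=2, Z=1) weight 1/48
  (Y=0, X=3, W=3, Z=1) weight 1/48
Group by X:
  weight(X=1) = 1/16
  weight(X=3) = 1/16
Total weight = 1/16 + 1/16 = 1/8
P(X=1 | obs) = 1/16 / 1/8 = 1/2
P(X=3 | obs) = 1/16 / 1/8 = 1/2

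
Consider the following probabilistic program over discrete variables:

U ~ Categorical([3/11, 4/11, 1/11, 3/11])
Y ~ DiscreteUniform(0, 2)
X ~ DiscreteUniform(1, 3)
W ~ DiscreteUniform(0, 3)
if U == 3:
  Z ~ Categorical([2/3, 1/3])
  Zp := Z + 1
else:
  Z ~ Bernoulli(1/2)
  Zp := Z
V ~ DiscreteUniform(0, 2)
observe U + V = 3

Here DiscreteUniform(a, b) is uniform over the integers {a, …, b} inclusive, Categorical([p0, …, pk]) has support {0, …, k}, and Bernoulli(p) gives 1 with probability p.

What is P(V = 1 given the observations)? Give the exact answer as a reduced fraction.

Enumerate traces; 216 have nonzero weight after conditioning:
  (U=1, Y=0, X=1, W=0, Z=0, V=2) weight 1/594
  (U=1, Y=0, X=1, W=0, Z=1, V=2) weight 1/594
  (U=1, Y=0, X=1, W=1, Z=0, V=2) weight 1/594
  (U=1, Y=0, X=1, W=1, Z=1, V=2) weight 1/594
  (U=1, Y=0, X=1, W=2, Z=0, V=2) weight 1/594
  (U=1, Y=0, X=1, W=2, Z=1, V=2) weight 1/594
  (U=1, Y=0, X=1, W=3, Z=0, V=2) weight 1/594
  (U=1, Y=0, X=1, W=3, Z=1, V=2) weight 1/594
  (U=2, Y=0, X=1, W=0, Z=0, V=1) weight 1/2376
  (U=3, Y=0, X=1, W=0, Z=0, V=0) weight 1/594
  … 206 more
Group by V:
  weight(V=0) = 1/11
  weight(V=1) = 1/33
  weight(V=2) = 4/33
Total weight = 1/11 + 1/33 + 4/33 = 8/33
P(V=0 | obs) = 1/11 / 8/33 = 3/8
P(V=1 | obs) = 1/33 / 8/33 = 1/8
P(V=2 | obs) = 4/33 / 8/33 = 1/2

P(V = 1 | obs) = 1/8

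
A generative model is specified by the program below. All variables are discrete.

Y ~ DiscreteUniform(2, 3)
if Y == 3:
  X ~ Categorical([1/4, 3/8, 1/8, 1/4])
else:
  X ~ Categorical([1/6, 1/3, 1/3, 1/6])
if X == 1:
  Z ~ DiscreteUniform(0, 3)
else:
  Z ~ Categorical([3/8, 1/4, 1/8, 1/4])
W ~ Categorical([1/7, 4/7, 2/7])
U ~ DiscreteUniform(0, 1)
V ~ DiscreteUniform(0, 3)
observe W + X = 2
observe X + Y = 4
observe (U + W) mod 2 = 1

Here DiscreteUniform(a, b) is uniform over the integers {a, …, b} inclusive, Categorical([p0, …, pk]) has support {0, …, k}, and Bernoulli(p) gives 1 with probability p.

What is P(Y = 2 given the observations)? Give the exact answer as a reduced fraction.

P(Y = 2 | obs) = 2/11

Enumerate traces; 32 have nonzero weight after conditioning:
  (Y=2, X=2, Z=0, W=0, U=1, V=0) weight 1/896
  (Y=2, X=2, Z=0, W=0, U=1, V=1) weight 1/896
  (Y=2, X=2, Z=0, W=0, U=1, V=2) weight 1/896
  (Y=2, X=2, Z=0, W=0, U=1, V=3) weight 1/896
  (Y=2, X=2, Z=1, W=0, U=1, V=0) weight 1/1344
  (Y=2, X=2, Z=1, W=0, U=1, V=1) weight 1/1344
  (Y=2, X=2, Z=1, W=0, U=1, V=2) weight 1/1344
  (Y=2, X=2, Z=1, W=0, U=1, V=3) weight 1/1344
  (Y=3, X=1, Z=0, W=1, U=0, V=0) weight 3/896
  … 23 more
Group by Y:
  weight(Y=2) = 1/84
  weight(Y=3) = 3/56
Total weight = 1/84 + 3/56 = 11/168
P(Y=2 | obs) = 1/84 / 11/168 = 2/11
P(Y=3 | obs) = 3/56 / 11/168 = 9/11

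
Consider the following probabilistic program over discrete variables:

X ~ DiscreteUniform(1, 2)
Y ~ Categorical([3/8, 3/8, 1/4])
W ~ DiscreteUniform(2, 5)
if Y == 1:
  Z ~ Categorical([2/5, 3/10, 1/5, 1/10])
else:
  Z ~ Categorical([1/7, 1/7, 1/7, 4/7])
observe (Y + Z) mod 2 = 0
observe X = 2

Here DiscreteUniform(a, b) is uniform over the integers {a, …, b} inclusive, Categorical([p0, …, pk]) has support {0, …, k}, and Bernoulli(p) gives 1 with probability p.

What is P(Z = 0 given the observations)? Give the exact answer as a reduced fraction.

Enumerate traces; 24 have nonzero weight after conditioning:
  (X=2, Y=0, W=2, Z=0) weight 3/448
  (X=2, Y=0, W=2, Z=2) weight 3/448
  (X=2, Y=0, W=3, Z=0) weight 3/448
  (X=2, Y=0, W=3, Z=2) weight 3/448
  (X=2, Y=0, W=4, Z=0) weight 3/448
  (X=2, Y=0, W=4, Z=2) weight 3/448
  (X=2, Y=0, W=5, Z=0) weight 3/448
  (X=2, Y=0, W=5, Z=2) weight 3/448
  (X=2, Y=1, W=2, Z=1) weight 9/640
  (X=2, Y=1, W=2, Z=3) weight 3/640
  … 14 more
Group by Z:
  weight(Z=0) = 5/112
  weight(Z=1) = 9/160
  weight(Z=2) = 5/112
  weight(Z=3) = 3/160
Total weight = 5/112 + 9/160 + 5/112 + 3/160 = 23/140
P(Z=0 | obs) = 5/112 / 23/140 = 25/92
P(Z=1 | obs) = 9/160 / 23/140 = 63/184
P(Z=2 | obs) = 5/112 / 23/140 = 25/92
P(Z=3 | obs) = 3/160 / 23/140 = 21/184

P(Z = 0 | obs) = 25/92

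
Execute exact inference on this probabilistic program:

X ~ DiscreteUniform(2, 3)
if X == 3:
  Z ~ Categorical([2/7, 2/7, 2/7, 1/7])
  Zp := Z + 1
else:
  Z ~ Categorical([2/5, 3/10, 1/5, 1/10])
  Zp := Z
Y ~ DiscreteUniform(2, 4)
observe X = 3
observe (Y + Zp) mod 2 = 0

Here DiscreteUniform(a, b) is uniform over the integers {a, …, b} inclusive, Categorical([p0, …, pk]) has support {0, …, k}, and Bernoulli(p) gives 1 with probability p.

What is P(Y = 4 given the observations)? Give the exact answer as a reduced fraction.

Enumerate traces; 6 have nonzero weight after conditioning:
  (X=3, Z=0, Y=3) weight 1/21
  (X=3, Z=1, Y=2) weight 1/21
  (X=3, Z=1, Y=4) weight 1/21
  (X=3, Z=2, Y=3) weight 1/21
  (X=3, Z=3, Y=2) weight 1/42
  (X=3, Z=3, Y=4) weight 1/42
Group by Y:
  weight(Y=2) = 1/14
  weight(Y=3) = 2/21
  weight(Y=4) = 1/14
Total weight = 1/14 + 2/21 + 1/14 = 5/21
P(Y=2 | obs) = 1/14 / 5/21 = 3/10
P(Y=3 | obs) = 2/21 / 5/21 = 2/5
P(Y=4 | obs) = 1/14 / 5/21 = 3/10

P(Y = 4 | obs) = 3/10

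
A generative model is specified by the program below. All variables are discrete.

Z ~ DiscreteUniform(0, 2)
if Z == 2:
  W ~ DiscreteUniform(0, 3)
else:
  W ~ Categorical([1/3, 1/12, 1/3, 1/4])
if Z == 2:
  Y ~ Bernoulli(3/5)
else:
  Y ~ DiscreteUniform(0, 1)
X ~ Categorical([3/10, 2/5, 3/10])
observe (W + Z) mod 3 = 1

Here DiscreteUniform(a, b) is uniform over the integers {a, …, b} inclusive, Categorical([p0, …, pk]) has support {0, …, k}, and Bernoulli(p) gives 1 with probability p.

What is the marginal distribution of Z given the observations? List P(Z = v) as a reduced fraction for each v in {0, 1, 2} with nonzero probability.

Enumerate traces; 24 have nonzero weight after conditioning:
  (Z=0, W=1, Y=0, X=0) weight 1/240
  (Z=0, W=1, Y=0, X=1) weight 1/180
  (Z=0, W=1, Y=0, X=2) weight 1/240
  (Z=0, W=1, Y=1, X=0) weight 1/240
  (Z=0, W=1, Y=1, X=1) weight 1/180
  (Z=0, W=1, Y=1, X=2) weight 1/240
  (Z=1, W=0, Y=0, X=0) weight 1/60
  (Z=1, W=0, Y=0, X=1) weight 1/45
  (Z=2, W=2, Y=0, X=0) weight 1/100
  … 15 more
Group by Z:
  weight(Z=0) = 1/36
  weight(Z=1) = 7/36
  weight(Z=2) = 1/12
Total weight = 1/36 + 7/36 + 1/12 = 11/36
P(Z=0 | obs) = 1/36 / 11/36 = 1/11
P(Z=1 | obs) = 7/36 / 11/36 = 7/11
P(Z=2 | obs) = 1/12 / 11/36 = 3/11

P(Z=0) = 1/11, P(Z=1) = 7/11, P(Z=2) = 3/11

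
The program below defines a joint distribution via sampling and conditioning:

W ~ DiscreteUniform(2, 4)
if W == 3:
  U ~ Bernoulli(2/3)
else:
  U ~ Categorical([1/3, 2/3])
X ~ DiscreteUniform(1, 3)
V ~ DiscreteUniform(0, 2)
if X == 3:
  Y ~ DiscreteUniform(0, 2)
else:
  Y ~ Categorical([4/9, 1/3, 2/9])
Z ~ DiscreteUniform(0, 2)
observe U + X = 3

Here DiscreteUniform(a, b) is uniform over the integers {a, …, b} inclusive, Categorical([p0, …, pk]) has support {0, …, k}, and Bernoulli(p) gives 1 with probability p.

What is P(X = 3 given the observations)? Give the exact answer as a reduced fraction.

P(X = 3 | obs) = 1/3

Enumerate traces; 162 have nonzero weight after conditioning:
  (W=2, U=0, X=3, V=0, Y=0, Z=0) weight 1/729
  (W=2, U=0, X=3, V=0, Y=0, Z=1) weight 1/729
  (W=2, U=0, X=3, V=0, Y=0, Z=2) weight 1/729
  (W=2, U=0, X=3, V=0, Y=1, Z=0) weight 1/729
  (W=2, U=0, X=3, V=0, Y=1, Z=1) weight 1/729
  (W=2, U=0, X=3, V=0, Y=1, Z=2) weight 1/729
  (W=2, U=0, X=3, V=0, Y=2, Z=0) weight 1/729
  (W=2, U=0, X=3, V=0, Y=2, Z=1) weight 1/729
  (W=2, U=1, X=2, V=0, Y=0, Z=0) weight 8/2187
  … 153 more
Group by X:
  weight(X=2) = 2/9
  weight(X=3) = 1/9
Total weight = 2/9 + 1/9 = 1/3
P(X=2 | obs) = 2/9 / 1/3 = 2/3
P(X=3 | obs) = 1/9 / 1/3 = 1/3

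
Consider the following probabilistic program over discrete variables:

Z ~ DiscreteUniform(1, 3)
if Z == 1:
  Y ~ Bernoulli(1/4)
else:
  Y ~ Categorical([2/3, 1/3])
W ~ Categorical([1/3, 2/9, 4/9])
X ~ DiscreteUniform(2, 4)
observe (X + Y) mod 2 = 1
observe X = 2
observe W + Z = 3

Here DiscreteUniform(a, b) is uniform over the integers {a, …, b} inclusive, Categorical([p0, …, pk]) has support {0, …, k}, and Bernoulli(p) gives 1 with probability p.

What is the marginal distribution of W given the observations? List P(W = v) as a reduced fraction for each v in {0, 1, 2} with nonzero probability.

P(W=0) = 3/8, P(W=1) = 1/4, P(W=2) = 3/8

Enumerate traces; 3 have nonzero weight after conditioning:
  (Z=1, Y=1, W=2, X=2) weight 1/81
  (Z=2, Y=1, W=1, X=2) weight 2/243
  (Z=3, Y=1, W=0, X=2) weight 1/81
Group by W:
  weight(W=0) = 1/81
  weight(W=1) = 2/243
  weight(W=2) = 1/81
Total weight = 1/81 + 2/243 + 1/81 = 8/243
P(W=0 | obs) = 1/81 / 8/243 = 3/8
P(W=1 | obs) = 2/243 / 8/243 = 1/4
P(W=2 | obs) = 1/81 / 8/243 = 3/8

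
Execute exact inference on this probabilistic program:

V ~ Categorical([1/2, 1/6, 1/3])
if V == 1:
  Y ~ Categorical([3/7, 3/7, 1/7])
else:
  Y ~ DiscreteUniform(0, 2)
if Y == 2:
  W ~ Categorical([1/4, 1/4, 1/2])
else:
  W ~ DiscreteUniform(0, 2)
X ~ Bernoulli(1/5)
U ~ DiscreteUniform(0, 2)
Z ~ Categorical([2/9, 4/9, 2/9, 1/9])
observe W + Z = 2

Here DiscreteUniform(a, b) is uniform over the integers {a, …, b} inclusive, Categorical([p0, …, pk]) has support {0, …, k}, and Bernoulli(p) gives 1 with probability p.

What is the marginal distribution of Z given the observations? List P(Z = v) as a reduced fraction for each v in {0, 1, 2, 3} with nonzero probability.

P(Z=0) = 290/989, P(Z=1) = 466/989, P(Z=2) = 233/989

Enumerate traces; 162 have nonzero weight after conditioning:
  (V=0, Y=0, W=0, X=0, U=0, Z=2) weight 4/1215
  (V=0, Y=0, W=0, X=0, U=1, Z=2) weight 4/1215
  (V=0, Y=0, W=0, X=0, U=2, Z=2) weight 4/1215
  (V=0, Y=0, W=0, X=1, U=0, Z=2) weight 1/1215
  (V=0, Y=0, W=0, X=1, U=1, Z=2) weight 1/1215
  (V=0, Y=0, W=0, X=1, U=2, Z=2) weight 1/1215
  (V=0, Y=0, W=1, X=0, U=0, Z=1) weight 8/1215
  (V=0, Y=0, W=1, X=0, U=1, Z=1) weight 8/1215
  (V=0, Y=0, W=2, X=0, U=0, Z=0) weight 4/1215
  … 153 more
Group by Z:
  weight(Z=0) = 145/1701
  weight(Z=1) = 233/1701
  weight(Z=2) = 233/3402
Total weight = 145/1701 + 233/1701 + 233/3402 = 989/3402
P(Z=0 | obs) = 145/1701 / 989/3402 = 290/989
P(Z=1 | obs) = 233/1701 / 989/3402 = 466/989
P(Z=2 | obs) = 233/3402 / 989/3402 = 233/989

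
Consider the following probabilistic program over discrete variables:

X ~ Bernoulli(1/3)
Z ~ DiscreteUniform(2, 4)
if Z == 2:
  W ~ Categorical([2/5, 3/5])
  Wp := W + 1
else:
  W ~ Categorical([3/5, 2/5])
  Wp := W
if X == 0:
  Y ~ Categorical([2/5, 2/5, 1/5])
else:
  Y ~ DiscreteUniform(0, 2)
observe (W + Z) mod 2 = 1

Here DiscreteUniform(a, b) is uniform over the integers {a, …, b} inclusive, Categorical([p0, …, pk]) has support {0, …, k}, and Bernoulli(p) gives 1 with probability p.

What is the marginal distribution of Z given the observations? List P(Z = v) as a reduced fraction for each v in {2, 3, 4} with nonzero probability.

Enumerate traces; 18 have nonzero weight after conditioning:
  (X=0, Z=2, W=1, Y=0) weight 4/75
  (X=0, Z=2, W=1, Y=1) weight 4/75
  (X=0, Z=2, W=1, Y=2) weight 2/75
  (X=0, Z=3, W=0, Y=0) weight 4/75
  (X=0, Z=3, W=0, Y=1) weight 4/75
  (X=0, Z=3, W=0, Y=2) weight 2/75
  (X=0, Z=4, W=1, Y=0) weight 8/225
  (X=0, Z=4, W=1, Y=1) weight 8/225
  … 10 more
Group by Z:
  weight(Z=2) = 1/5
  weight(Z=3) = 1/5
  weight(Z=4) = 2/15
Total weight = 1/5 + 1/5 + 2/15 = 8/15
P(Z=2 | obs) = 1/5 / 8/15 = 3/8
P(Z=3 | obs) = 1/5 / 8/15 = 3/8
P(Z=4 | obs) = 2/15 / 8/15 = 1/4

P(Z=2) = 3/8, P(Z=3) = 3/8, P(Z=4) = 1/4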